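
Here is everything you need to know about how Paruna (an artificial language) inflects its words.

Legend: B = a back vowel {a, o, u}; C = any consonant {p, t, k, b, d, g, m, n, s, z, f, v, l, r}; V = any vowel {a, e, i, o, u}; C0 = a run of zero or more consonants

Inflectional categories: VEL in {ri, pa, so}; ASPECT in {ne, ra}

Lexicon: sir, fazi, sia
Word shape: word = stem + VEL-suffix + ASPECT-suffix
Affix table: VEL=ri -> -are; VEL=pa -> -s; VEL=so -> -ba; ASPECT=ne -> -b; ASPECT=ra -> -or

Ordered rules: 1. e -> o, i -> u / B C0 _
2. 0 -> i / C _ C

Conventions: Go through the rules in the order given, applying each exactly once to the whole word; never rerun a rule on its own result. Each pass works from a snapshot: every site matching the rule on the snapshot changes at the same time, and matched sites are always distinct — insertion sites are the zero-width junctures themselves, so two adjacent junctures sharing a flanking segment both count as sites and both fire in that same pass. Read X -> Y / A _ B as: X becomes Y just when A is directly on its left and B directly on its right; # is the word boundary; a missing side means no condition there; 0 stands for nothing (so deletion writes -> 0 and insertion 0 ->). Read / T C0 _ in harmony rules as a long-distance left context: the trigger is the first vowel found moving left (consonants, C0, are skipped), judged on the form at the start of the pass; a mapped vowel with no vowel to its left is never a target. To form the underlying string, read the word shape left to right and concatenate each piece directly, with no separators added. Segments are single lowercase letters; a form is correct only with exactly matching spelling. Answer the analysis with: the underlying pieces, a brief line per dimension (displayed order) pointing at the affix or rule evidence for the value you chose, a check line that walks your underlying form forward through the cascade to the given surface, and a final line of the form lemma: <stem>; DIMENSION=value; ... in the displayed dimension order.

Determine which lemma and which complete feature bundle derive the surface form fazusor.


underlying: fazi-s-or
VEL=pa - signalled by the affix -s
ASPECT=ra - signalled by the affix -or
check: fazisor -> fazusor -> fazusor
lemma: fazi; VEL=pa; ASPECT=ra


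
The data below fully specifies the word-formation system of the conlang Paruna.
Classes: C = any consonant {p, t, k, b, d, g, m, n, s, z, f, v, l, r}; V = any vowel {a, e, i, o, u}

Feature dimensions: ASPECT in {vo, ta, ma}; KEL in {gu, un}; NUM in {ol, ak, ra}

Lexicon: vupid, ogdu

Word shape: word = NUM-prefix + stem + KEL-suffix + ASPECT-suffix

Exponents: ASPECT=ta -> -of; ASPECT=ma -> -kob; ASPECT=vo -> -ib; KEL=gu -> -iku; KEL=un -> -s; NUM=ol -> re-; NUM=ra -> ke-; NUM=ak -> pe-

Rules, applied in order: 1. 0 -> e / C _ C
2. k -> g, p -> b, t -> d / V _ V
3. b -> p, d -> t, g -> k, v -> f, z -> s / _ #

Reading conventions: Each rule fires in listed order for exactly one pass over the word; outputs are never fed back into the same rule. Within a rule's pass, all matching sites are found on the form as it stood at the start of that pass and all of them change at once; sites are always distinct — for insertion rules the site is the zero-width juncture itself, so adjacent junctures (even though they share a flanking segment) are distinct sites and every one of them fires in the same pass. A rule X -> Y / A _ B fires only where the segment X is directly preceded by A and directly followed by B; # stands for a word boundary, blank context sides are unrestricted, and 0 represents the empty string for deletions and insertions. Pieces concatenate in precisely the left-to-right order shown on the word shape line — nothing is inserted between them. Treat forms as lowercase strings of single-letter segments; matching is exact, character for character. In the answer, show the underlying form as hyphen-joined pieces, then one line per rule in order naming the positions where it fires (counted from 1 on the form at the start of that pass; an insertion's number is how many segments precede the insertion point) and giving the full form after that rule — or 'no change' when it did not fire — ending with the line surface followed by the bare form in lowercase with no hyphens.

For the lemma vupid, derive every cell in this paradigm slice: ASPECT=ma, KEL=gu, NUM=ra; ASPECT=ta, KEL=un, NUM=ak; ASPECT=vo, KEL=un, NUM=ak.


cell ASPECT=ma, KEL=gu, NUM=ra:
underlying: ke-vupid-iku-kob
1. 0 -> e / C _ C: no change
2. k -> g, p -> b, t -> d / V _ V: fires at position(s) 5, 9, 11: kevubidigugob
3. b -> p, d -> t, g -> k, v -> f, z -> s / _ #: fires at position(s) 13: kevubidigugop
surface: kevubidigugop

cell ASPECT=ta, KEL=un, NUM=ak:
underlying: pe-vupid-s-of
1. 0 -> e / C _ C: inserts after position(s) 7: pevupidesof
2. k -> g, p -> b, t -> d / V _ V: fires at position(s) 5: pevubidesof
3. b -> p, d -> t, g -> k, v -> f, z -> s / _ #: no change
surface: pevubidesof

cell ASPECT=vo, KEL=un, NUM=ak:
underlying: pe-vupid-s-ib
1. 0 -> e / C _ C: inserts after position(s) 7: pevupidesib
2. k -> g, p -> b, t -> d / V _ V: fires at position(s) 5: pevubidesib
3. b -> p, d -> t, g -> k, v -> f, z -> s / _ #: fires at position(s) 11: pevubidesip
surface: pevubidesip


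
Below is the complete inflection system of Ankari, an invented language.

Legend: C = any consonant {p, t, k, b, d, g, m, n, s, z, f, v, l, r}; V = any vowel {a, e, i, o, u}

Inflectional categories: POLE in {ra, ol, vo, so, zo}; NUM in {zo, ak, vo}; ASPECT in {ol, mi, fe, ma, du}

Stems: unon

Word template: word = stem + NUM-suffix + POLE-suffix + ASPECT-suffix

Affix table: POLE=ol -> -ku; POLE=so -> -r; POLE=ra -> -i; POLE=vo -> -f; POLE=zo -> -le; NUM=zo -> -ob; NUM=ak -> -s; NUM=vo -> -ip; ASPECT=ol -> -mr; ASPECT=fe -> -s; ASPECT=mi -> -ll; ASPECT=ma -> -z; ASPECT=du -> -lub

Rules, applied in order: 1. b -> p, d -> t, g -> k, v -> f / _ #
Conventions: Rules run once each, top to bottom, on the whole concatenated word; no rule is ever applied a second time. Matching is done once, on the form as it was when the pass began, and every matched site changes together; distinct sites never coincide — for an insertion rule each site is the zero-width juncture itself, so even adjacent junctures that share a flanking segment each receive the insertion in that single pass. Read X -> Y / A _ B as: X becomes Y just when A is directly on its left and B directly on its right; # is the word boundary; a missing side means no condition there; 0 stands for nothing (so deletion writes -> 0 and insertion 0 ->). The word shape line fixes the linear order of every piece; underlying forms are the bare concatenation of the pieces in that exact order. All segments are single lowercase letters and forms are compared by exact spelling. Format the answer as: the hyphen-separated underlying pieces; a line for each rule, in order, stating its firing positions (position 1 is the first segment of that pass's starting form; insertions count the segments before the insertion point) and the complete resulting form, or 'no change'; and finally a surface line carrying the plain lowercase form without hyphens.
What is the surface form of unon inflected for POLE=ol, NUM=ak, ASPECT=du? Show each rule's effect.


underlying: unon-s-ku-lub
1. b -> p, d -> t, g -> k, v -> f / _ #: fires at position(s) 10: unonskulup
surface: unonskulup


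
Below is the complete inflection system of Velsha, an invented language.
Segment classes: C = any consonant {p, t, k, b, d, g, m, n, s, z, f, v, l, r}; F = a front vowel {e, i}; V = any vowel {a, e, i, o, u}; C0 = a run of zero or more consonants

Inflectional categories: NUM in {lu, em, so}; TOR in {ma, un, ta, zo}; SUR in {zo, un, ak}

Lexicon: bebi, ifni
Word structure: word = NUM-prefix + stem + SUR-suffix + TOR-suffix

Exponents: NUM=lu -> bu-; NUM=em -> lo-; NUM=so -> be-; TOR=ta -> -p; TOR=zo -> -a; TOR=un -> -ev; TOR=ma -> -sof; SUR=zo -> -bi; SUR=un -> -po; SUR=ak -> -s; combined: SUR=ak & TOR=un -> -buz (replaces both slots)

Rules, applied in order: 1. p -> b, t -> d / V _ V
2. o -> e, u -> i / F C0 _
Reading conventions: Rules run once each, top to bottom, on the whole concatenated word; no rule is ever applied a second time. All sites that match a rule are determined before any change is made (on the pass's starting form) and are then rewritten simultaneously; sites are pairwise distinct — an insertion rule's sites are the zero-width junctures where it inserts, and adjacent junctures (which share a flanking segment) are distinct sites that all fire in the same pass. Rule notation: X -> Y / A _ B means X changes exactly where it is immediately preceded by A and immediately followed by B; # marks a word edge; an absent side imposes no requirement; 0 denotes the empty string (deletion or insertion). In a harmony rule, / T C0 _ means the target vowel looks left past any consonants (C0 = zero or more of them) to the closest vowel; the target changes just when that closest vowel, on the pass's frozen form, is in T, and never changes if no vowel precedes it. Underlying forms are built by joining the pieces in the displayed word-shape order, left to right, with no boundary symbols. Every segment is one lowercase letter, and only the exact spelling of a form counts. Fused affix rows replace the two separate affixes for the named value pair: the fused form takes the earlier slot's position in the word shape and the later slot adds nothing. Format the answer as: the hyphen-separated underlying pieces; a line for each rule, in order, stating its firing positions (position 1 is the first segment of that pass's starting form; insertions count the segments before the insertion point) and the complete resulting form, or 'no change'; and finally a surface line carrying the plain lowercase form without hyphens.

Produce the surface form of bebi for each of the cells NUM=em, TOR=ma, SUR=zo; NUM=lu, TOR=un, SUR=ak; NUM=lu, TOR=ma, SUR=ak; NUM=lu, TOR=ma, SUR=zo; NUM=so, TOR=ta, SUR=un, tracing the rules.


cell NUM=em, TOR=ma, SUR=zo:
underlying: lo-bebi-bi-sof
1. p -> b, t -> d / V _ V: no change
2. o -> e, u -> i / F C0 _: fires at position(s) 10: lobebibisef
surface: lobebibisef

cell NUM=lu, TOR=un, SUR=ak:
underlying: bu-bebi-buz
1. p -> b, t -> d / V _ V: no change
2. o -> e, u -> i / F C0 _: fires at position(s) 8: bubebibiz
surface: bubebibiz

cell NUM=lu, TOR=ma, SUR=ak:
underlying: bu-bebi-s-sof
1. p -> b, t -> d / V _ V: no change
2. o -> e, u -> i / F C0 _: fires at position(s) 9: bubebissef
surface: bubebissef

cell NUM=lu, TOR=ma, SUR=zo:
underlying: bu-bebi-bi-sof
1. p -> b, t -> d / V _ V: no change
2. o -> e, u -> i / F C0 _: fires at position(s) 10: bubebibisef
surface: bubebibisef

cell NUM=so, TOR=ta, SUR=un:
underlying: be-bebi-po-p
1. p -> b, t -> d / V _ V: fires at position(s) 7: bebebibop
2. o -> e, u -> i / F C0 _: fires at position(s) 8: bebebibep
surface: bebebibep


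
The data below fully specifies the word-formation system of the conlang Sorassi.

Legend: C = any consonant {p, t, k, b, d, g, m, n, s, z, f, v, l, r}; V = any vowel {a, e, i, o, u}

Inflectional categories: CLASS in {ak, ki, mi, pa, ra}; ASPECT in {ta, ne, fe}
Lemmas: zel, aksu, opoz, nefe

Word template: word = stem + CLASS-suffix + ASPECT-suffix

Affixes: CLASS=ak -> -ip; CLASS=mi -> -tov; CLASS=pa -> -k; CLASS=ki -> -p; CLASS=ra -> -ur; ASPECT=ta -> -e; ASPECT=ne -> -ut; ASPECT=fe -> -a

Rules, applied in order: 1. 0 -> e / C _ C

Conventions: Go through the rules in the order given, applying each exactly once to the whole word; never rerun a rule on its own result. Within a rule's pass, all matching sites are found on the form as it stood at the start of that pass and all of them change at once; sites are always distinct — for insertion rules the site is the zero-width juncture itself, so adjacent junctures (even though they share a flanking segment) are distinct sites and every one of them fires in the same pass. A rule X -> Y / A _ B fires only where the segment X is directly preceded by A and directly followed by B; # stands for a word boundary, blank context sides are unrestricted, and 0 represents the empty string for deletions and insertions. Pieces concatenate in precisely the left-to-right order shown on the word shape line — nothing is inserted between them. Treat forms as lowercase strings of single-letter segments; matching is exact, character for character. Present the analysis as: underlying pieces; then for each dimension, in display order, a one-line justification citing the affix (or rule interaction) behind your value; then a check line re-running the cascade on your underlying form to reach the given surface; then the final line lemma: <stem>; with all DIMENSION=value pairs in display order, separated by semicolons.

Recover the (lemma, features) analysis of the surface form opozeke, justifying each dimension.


underlying: opoz-k-e
CLASS=pa - signalled by the affix -k
ASPECT=ta - signalled by the affix -e
check: opozke -> opozeke
lemma: opoz; CLASS=pa; ASPECT=ta


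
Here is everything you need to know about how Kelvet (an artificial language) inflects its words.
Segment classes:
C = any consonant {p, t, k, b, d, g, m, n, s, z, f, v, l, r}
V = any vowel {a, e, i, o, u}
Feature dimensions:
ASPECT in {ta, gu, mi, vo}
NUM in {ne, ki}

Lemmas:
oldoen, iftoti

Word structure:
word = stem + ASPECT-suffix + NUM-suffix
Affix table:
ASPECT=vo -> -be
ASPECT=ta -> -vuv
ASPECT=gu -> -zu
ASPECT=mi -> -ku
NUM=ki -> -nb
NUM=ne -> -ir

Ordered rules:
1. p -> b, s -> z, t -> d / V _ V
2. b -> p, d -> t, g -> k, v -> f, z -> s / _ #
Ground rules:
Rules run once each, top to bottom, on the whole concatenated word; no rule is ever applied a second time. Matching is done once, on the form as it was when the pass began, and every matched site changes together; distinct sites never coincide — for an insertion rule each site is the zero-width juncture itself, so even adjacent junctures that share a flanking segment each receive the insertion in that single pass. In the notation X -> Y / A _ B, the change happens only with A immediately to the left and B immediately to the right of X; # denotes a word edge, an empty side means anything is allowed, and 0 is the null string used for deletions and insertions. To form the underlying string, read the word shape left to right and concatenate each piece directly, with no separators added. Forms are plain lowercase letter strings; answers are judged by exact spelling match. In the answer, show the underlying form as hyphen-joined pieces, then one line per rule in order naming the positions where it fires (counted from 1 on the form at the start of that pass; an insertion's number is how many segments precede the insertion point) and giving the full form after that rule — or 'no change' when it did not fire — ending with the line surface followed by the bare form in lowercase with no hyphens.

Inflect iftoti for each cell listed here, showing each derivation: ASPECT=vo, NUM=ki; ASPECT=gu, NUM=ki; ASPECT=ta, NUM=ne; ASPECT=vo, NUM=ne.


cell ASPECT=vo, NUM=ki:
underlying: iftoti-be-nb
1. p -> b, s -> z, t -> d / V _ V: fires at position(s) 5: iftodibenb
2. b -> p, d -> t, g -> k, v -> f, z -> s / _ #: fires at position(s) 10: iftodibenp
surface: iftodibenp

cell ASPECT=gu, NUM=ki:
underlying: iftoti-zu-nb
1. p -> b, s -> z, t -> d / V _ V: fires at position(s) 5: iftodizunb
2. b -> p, d -> t, g -> k, v -> f, z -> s / _ #: fires at position(s) 10: iftodizunp
surface: iftodizunp

cell ASPECT=ta, NUM=ne:
underlying: iftoti-vuv-ir
1. p -> b, s -> z, t -> d / V _ V: fires at position(s) 5: iftodivuvir
2. b -> p, d -> t, g -> k, v -> f, z -> s / _ #: no change
surface: iftodivuvir

cell ASPECT=vo, NUM=ne:
underlying: iftoti-be-ir
1. p -> b, s -> z, t -> d / V _ V: fires at position(s) 5: iftodibeir
2. b -> p, d -> t, g -> k, v -> f, z -> s / _ #: no change
surface: iftodibeir


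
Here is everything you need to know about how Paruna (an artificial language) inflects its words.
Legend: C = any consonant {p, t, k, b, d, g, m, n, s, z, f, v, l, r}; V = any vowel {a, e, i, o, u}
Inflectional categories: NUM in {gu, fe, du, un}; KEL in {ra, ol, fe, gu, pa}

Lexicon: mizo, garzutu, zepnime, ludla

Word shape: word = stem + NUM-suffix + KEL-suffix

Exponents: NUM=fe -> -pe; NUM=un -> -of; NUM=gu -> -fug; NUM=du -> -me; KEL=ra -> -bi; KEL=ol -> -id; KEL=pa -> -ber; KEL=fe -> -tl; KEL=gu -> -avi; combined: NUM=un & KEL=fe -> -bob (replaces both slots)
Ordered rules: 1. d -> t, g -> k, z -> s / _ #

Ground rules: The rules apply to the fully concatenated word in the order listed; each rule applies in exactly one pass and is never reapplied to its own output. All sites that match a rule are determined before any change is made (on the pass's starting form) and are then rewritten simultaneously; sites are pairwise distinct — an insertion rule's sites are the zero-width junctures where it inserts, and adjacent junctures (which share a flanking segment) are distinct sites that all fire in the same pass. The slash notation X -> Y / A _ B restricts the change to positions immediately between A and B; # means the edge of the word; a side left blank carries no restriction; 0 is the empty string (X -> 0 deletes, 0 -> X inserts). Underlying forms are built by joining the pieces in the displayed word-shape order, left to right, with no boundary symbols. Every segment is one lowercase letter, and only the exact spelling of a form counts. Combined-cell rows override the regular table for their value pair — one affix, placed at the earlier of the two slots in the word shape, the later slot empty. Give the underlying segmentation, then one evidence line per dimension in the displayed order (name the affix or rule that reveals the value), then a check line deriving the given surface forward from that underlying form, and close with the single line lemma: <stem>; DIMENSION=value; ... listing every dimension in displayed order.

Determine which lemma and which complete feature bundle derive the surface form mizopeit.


underlying: mizo-pe-id
NUM=fe - signalled by the affix -pe
KEL=ol - signalled by the affix -id
check: mizopeid -> mizopeit
lemma: mizo; NUM=fe; KEL=ol


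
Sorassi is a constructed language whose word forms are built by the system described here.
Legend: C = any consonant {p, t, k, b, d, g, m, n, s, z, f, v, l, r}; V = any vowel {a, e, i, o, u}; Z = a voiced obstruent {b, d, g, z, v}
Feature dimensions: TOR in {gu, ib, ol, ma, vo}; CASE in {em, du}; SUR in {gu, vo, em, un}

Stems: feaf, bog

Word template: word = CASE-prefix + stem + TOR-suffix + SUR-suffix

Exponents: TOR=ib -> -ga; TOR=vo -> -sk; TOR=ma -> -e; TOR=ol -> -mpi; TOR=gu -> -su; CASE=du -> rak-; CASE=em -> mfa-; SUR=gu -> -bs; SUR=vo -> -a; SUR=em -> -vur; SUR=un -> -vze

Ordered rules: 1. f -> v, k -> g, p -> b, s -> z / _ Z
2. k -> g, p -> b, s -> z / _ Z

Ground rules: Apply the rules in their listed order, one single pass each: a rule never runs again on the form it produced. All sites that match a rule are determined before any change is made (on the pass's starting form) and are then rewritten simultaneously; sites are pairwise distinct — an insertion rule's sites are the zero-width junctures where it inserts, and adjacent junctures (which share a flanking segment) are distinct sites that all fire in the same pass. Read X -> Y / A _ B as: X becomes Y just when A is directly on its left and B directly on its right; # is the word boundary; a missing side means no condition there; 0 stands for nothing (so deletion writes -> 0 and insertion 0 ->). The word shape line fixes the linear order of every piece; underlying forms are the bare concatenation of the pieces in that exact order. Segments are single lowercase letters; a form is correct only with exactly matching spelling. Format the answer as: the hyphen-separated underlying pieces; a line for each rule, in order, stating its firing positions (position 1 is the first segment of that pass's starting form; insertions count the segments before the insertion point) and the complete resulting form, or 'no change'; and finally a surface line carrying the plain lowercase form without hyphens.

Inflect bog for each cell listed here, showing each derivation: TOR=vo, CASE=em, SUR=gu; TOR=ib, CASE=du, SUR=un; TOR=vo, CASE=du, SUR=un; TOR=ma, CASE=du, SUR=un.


cell TOR=vo, CASE=em, SUR=gu:
underlying: mfa-bog-sk-bs
1. f -> v, k -> g, p -> b, s -> z / _ Z: fires at position(s) 8: mfabogsgbs
2. k -> g, p -> b, s -> z / _ Z: fires at position(s) 7: mfabogzgbs
surface: mfabogzgbs

cell TOR=ib, CASE=du, SUR=un:
underlying: rak-bog-ga-vze
1. f -> v, k -> g, p -> b, s -> z / _ Z: fires at position(s) 3: ragboggavze
2. k -> g, p -> b, s -> z / _ Z: no change
surface: ragboggavze

cell TOR=vo, CASE=du, SUR=un:
underlying: rak-bog-sk-vze
1. f -> v, k -> g, p -> b, s -> z / _ Z: fires at position(s) 3, 8: ragbogsgvze
2. k -> g, p -> b, s -> z / _ Z: fires at position(s) 7: ragbogzgvze
surface: ragbogzgvze

cell TOR=ma, CASE=du, SUR=un:
underlying: rak-bog-e-vze
1. f -> v, k -> g, p -> b, s -> z / _ Z: fires at position(s) 3: ragbogevze
2. k -> g, p -> b, s -> z / _ Z: no change
surface: ragbogevze


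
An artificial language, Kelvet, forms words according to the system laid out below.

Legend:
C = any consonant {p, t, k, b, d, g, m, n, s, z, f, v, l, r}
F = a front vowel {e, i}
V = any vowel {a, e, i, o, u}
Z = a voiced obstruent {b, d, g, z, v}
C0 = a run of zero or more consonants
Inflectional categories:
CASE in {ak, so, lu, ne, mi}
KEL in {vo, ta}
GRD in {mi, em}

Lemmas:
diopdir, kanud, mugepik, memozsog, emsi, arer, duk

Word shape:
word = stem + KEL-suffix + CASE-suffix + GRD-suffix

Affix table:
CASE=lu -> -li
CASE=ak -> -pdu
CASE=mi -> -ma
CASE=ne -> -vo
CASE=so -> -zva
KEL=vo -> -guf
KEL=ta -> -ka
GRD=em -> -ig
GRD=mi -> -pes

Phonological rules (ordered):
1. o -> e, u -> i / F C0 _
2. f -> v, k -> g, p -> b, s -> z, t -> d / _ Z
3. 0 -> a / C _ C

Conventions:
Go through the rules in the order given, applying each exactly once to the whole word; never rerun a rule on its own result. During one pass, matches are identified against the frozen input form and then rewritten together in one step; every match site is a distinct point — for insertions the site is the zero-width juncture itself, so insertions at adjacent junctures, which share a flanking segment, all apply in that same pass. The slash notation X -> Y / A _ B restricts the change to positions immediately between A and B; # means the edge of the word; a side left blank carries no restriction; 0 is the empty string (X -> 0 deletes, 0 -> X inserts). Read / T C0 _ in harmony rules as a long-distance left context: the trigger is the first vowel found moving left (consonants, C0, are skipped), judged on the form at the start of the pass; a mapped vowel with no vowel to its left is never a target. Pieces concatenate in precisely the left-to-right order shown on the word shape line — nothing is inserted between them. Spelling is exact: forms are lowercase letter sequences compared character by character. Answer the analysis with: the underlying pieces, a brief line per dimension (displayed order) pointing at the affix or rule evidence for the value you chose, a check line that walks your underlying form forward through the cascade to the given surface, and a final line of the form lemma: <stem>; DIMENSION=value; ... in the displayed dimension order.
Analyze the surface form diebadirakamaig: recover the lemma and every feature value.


underlying: diopdir-ka-ma-ig
CASE=mi - signalled by the affix -ma
KEL=ta - signalled by the affix -ka
GRD=em - signalled by the affix -ig
check: diopdirkamaig -> diepdirkamaig -> diebdirkamaig -> diebadirakamaig
lemma: diopdir; CASE=mi; KEL=ta; GRD=em


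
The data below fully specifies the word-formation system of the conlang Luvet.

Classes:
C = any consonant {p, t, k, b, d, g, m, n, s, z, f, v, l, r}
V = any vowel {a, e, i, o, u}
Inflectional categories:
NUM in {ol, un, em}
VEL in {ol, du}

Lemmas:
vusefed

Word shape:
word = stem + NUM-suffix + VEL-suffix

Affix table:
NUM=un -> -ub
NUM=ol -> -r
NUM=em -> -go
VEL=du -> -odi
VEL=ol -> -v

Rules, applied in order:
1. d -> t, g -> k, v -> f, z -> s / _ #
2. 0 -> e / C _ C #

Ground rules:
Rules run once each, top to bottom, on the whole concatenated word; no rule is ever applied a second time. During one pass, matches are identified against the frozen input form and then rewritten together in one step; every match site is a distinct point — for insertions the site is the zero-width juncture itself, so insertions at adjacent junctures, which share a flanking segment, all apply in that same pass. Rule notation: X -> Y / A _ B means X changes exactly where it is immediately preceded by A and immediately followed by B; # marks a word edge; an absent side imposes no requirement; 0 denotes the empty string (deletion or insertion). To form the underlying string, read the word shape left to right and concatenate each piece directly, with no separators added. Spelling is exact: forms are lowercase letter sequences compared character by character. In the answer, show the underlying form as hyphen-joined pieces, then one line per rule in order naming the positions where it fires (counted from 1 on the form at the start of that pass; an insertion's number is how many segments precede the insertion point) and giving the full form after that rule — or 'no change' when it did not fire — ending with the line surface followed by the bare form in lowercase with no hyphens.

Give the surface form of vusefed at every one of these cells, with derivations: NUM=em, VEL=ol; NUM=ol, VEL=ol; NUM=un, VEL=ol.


cell NUM=em, VEL=ol:
underlying: vusefed-go-v
1. d -> t, g -> k, v -> f, z -> s / _ #: fires at position(s) 10: vusefedgof
2. 0 -> e / C _ C #: no change
surface: vusefedgof

cell NUM=ol, VEL=ol:
underlying: vusefed-r-v
1. d -> t, g -> k, v -> f, z -> s / _ #: fires at position(s) 9: vusefedrf
2. 0 -> e / C _ C #: inserts after position(s) 8: vusefedref
surface: vusefedref

cell NUM=un, VEL=ol:
underlying: vusefed-ub-v
1. d -> t, g -> k, v -> f, z -> s / _ #: fires at position(s) 10: vusefedubf
2. 0 -> e / C _ C #: inserts after position(s) 9: vusefedubef
surface: vusefedubef


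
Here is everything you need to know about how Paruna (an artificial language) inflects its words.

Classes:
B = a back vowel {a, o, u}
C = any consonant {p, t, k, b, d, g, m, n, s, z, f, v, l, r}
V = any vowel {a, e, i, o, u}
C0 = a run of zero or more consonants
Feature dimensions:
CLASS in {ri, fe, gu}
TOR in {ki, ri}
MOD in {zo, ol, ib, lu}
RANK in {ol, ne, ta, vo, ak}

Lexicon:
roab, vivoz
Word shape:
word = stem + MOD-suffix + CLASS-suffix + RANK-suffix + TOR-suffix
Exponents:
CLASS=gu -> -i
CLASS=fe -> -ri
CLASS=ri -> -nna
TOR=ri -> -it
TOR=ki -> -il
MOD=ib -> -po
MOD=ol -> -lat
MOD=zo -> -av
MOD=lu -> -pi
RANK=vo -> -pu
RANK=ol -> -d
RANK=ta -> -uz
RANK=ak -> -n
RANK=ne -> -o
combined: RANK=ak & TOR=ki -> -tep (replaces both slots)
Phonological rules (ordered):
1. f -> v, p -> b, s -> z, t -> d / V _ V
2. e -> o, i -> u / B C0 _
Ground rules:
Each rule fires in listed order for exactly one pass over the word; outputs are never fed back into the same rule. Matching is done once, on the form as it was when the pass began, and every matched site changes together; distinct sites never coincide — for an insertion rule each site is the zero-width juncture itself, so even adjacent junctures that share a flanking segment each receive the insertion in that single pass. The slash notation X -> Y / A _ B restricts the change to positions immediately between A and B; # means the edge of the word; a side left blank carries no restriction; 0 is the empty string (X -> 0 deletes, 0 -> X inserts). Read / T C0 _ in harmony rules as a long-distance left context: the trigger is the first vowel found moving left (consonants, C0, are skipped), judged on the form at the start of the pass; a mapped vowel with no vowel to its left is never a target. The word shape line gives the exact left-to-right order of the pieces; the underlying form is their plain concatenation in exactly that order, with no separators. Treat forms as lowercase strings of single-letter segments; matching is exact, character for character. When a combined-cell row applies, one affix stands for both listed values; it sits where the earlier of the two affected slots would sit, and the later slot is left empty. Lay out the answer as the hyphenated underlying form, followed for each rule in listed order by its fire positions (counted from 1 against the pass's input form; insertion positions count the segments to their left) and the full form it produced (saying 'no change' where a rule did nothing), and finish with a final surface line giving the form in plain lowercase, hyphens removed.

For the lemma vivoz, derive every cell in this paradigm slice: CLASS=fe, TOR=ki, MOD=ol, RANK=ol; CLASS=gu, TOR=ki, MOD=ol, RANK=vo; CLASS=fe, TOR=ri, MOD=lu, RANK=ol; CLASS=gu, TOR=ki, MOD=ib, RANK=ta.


cell CLASS=fe, TOR=ki, MOD=ol, RANK=ol:
underlying: vivoz-lat-ri-d-il
1. f -> v, p -> b, s -> z, t -> d / V _ V: no change
2. e -> o, i -> u / B C0 _: fires at position(s) 10: vivozlatrudil
surface: vivozlatrudil

cell CLASS=gu, TOR=ki, MOD=ol, RANK=vo:
underlying: vivoz-lat-i-pu-il
1. f -> v, p -> b, s -> z, t -> d / V _ V: fires at position(s) 8, 10: vivozladibuil
2. e -> o, i -> u / B C0 _: fires at position(s) 9, 12: vivozladubuul
surface: vivozladubuul

cell CLASS=fe, TOR=ri, MOD=lu, RANK=ol:
underlying: vivoz-pi-ri-d-it
1. f -> v, p -> b, s -> z, t -> d / V _ V: no change
2. e -> o, i -> u / B C0 _: fires at position(s) 7: vivozpuridit
surface: vivozpuridit

cell CLASS=gu, TOR=ki, MOD=ib, RANK=ta:
underlying: vivoz-po-i-uz-il
1. f -> v, p -> b, s -> z, t -> d / V _ V: no change
2. e -> o, i -> u / B C0 _: fires at position(s) 8, 11: vivozpouuzul
surface: vivozpouuzul


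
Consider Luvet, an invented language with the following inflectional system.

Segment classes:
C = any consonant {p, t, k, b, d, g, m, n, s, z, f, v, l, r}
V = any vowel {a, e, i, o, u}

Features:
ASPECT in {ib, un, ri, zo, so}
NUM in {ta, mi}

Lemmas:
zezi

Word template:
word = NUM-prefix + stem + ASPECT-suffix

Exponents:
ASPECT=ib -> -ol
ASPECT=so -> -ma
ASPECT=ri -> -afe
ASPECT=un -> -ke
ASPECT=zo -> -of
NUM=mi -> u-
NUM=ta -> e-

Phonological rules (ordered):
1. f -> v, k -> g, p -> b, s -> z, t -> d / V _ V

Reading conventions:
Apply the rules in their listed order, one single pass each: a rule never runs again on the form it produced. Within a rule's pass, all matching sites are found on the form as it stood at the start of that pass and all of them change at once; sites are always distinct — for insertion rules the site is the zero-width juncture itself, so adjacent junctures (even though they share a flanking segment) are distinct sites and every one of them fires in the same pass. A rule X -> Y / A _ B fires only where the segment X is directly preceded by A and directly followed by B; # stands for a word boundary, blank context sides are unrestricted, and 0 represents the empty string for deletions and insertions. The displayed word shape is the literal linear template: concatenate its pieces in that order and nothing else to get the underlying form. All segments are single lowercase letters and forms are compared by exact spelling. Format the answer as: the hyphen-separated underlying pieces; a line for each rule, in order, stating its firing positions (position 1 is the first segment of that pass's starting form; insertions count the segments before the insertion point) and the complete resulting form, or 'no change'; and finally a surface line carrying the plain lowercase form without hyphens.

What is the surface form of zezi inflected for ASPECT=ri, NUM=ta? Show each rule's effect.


underlying: e-zezi-afe
1. f -> v, k -> g, p -> b, s -> z, t -> d / V _ V: fires at position(s) 7: ezeziave
surface: ezeziave


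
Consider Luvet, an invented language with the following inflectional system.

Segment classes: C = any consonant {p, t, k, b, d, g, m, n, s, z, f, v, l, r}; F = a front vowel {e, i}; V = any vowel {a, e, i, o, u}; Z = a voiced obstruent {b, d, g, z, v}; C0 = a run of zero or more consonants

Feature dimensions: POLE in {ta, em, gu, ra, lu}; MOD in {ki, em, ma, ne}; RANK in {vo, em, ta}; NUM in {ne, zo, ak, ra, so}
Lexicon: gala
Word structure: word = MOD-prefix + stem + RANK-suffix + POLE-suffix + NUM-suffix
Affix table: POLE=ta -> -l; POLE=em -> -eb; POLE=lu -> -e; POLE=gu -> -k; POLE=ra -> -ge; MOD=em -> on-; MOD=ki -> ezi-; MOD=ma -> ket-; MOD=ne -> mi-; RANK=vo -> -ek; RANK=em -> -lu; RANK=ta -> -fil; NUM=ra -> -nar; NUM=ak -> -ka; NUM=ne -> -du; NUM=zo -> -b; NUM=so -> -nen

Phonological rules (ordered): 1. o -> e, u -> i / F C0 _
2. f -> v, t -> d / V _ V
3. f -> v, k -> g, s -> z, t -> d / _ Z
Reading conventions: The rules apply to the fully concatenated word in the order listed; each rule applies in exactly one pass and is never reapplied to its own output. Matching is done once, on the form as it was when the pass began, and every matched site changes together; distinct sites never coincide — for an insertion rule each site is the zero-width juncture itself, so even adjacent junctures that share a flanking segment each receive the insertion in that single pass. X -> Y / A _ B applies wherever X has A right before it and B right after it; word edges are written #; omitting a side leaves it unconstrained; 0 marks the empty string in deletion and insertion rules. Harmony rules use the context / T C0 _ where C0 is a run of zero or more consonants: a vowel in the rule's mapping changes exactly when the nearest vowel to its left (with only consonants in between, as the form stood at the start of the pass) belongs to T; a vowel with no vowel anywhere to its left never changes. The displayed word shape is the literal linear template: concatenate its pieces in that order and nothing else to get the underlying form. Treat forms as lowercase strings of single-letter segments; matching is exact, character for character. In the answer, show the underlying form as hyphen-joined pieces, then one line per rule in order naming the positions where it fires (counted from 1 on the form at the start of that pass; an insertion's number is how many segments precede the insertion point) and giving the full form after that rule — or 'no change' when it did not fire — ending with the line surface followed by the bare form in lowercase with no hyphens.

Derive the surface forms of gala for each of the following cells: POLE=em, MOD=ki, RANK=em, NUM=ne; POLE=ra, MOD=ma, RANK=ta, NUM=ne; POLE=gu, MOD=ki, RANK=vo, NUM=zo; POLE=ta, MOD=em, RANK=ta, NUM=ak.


cell POLE=em, MOD=ki, RANK=em, NUM=ne:
underlying: ezi-gala-lu-eb-du
1. o -> e, u -> i / F C0 _: fires at position(s) 13: ezigalaluebdi
2. f -> v, t -> d / V _ V: no change
3. f -> v, k -> g, s -> z, t -> d / _ Z: no change
surface: ezigalaluebdi

cell POLE=ra, MOD=ma, RANK=ta, NUM=ne:
underlying: ket-gala-fil-ge-du
1. o -> e, u -> i / F C0 _: fires at position(s) 14: ketgalafilgedi
2. f -> v, t -> d / V _ V: fires at position(s) 8: ketgalavilgedi
3. f -> v, k -> g, s -> z, t -> d / _ Z: fires at position(s) 3: kedgalavilgedi
surface: kedgalavilgedi

cell POLE=gu, MOD=ki, RANK=vo, NUM=zo:
underlying: ezi-gala-ek-k-b
1. o -> e, u -> i / F C0 _: no change
2. f -> v, t -> d / V _ V: no change
3. f -> v, k -> g, s -> z, t -> d / _ Z: fires at position(s) 10: ezigalaekgb
surface: ezigalaekgb

cell POLE=ta, MOD=em, RANK=ta, NUM=ak:
underlying: on-gala-fil-l-ka
1. o -> e, u -> i / F C0 _: no change
2. f -> v, t -> d / V _ V: fires at position(s) 7: ongalavillka
3. f -> v, k -> g, s -> z, t -> d / _ Z: no change
surface: ongalavillka


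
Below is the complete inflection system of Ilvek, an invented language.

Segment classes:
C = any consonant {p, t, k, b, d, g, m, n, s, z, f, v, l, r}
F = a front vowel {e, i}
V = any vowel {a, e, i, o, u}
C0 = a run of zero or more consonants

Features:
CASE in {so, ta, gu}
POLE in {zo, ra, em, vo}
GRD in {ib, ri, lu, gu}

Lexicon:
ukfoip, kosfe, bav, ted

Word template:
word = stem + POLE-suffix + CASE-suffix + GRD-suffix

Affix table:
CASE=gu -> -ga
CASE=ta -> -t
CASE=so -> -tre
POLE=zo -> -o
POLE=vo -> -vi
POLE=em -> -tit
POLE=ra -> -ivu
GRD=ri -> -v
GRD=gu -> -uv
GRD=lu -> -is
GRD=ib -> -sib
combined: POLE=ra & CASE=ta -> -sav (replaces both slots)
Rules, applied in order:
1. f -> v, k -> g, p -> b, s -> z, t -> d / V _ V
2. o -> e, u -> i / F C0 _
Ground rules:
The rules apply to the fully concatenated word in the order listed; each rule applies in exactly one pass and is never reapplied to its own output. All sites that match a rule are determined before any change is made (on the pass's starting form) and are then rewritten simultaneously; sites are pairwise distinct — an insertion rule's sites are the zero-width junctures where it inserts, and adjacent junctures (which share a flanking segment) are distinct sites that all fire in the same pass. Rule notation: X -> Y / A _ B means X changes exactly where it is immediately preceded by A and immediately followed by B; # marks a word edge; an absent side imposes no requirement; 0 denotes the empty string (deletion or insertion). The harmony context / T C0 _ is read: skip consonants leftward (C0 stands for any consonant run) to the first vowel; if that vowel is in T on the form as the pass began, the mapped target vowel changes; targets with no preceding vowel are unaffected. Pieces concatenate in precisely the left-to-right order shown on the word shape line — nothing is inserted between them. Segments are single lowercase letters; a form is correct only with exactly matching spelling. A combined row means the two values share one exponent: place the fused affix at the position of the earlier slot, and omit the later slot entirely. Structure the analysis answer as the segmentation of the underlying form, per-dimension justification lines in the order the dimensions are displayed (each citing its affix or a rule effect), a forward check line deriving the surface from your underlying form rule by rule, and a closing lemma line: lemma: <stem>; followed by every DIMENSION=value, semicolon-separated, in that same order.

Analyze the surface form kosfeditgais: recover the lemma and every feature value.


underlying: kosfe-tit-ga-is
CASE=gu - signalled by the affix -ga
POLE=em - signalled by the affix -tit
GRD=lu - signalled by the affix -is
check: kosfetitgais -> kosfeditgais -> kosfeditgais
lemma: kosfe; CASE=gu; POLE=em; GRD=lu


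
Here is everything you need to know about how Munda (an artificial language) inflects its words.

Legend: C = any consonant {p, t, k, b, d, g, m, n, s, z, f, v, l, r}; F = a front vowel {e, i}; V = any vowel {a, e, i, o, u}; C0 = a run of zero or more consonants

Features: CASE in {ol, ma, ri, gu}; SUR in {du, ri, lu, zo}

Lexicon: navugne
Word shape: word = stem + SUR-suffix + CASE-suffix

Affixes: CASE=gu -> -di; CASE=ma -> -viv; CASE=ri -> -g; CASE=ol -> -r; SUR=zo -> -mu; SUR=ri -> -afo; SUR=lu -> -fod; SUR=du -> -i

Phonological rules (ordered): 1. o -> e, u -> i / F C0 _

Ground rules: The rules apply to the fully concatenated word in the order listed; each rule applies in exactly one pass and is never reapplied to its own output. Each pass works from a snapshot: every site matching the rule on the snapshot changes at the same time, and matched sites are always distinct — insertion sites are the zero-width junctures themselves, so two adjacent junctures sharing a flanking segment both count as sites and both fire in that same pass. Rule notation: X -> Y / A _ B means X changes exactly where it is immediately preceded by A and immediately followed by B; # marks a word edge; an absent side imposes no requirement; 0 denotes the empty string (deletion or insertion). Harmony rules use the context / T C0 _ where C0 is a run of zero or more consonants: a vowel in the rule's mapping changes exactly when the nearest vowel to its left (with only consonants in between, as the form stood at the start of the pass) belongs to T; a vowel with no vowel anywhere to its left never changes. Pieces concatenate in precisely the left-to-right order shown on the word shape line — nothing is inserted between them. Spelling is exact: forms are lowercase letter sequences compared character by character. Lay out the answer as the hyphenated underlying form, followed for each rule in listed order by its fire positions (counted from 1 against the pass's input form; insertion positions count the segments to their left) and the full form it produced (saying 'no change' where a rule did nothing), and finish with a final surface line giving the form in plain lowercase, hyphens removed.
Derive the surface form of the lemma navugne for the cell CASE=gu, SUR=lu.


underlying: navugne-fod-di
1. o -> e, u -> i / F C0 _: fires at position(s) 9: navugnefeddi
surface: navugnefeddi
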